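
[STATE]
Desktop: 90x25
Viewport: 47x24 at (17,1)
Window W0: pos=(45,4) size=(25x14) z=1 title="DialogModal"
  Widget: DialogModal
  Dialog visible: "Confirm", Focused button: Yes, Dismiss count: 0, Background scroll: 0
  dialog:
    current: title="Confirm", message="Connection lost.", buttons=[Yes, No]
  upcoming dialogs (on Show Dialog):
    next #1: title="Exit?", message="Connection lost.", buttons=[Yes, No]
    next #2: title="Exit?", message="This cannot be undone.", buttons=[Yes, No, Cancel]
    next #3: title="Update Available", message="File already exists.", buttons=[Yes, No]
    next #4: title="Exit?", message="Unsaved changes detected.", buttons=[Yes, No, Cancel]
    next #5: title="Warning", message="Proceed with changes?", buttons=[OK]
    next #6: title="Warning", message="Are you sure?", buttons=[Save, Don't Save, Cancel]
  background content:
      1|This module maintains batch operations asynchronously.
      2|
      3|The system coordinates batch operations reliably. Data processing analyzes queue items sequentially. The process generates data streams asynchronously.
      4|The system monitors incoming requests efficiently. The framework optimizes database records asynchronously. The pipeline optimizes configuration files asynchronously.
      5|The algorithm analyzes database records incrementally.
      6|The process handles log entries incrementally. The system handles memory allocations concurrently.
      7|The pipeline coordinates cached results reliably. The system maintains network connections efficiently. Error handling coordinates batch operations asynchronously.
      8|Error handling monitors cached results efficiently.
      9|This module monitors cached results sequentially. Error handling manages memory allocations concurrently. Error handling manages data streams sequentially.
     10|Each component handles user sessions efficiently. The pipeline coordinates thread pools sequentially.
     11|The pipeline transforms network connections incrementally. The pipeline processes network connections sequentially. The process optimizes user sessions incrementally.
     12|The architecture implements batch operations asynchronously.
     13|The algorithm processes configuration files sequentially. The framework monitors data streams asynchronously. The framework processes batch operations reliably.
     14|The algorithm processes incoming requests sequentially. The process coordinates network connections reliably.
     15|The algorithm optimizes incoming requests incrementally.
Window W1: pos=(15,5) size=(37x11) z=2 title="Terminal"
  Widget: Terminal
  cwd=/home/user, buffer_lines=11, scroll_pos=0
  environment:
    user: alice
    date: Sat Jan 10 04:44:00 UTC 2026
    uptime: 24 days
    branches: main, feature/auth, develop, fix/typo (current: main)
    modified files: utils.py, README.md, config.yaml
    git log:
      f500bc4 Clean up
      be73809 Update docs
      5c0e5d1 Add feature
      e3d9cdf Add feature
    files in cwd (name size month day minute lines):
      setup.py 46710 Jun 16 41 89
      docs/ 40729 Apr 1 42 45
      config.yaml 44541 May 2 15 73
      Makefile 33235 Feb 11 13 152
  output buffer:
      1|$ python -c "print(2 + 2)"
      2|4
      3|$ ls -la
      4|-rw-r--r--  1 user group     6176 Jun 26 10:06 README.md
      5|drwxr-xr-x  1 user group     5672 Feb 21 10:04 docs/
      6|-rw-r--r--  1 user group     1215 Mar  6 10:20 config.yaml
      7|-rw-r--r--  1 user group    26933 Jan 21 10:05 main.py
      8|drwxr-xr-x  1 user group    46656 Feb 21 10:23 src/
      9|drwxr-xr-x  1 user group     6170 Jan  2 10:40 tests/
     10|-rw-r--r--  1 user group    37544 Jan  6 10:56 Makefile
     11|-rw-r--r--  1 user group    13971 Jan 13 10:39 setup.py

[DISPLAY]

                                               
                                               
                                               
                            ┏━━━━━━━━━━━━━━━━━━
━━━━━━━━━━━━━━━━━━━━━━━━━━━━━━━━━━┓gModal      
Terminal                          ┃────────────
──────────────────────────────────┨odule mainta
 python -c "print(2 + 2)"         ┃            
                                  ┃────────────
 ls -la                           ┃  Confirm   
rw-r--r--  1 user group     6176 J┃nnection los
rwxr-xr-x  1 user group     5672 F┃ [Yes]  No  
rw-r--r--  1 user group     1215 M┃────────────
rw-r--r--  1 user group    26933 J┃handling mon
━━━━━━━━━━━━━━━━━━━━━━━━━━━━━━━━━━┛odule monito
                            ┃Each component han
                            ┗━━━━━━━━━━━━━━━━━━
                                               
                                               
                                               
                                               
                                               
                                               
                                               


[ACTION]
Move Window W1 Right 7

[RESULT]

                                               
                                               
                                               
                            ┏━━━━━━━━━━━━━━━━━━
     ┏━━━━━━━━━━━━━━━━━━━━━━━━━━━━━━━━━━━┓     
     ┃ Terminal                          ┃─────
     ┠───────────────────────────────────┨ainta
     ┃$ python -c "print(2 + 2)"         ┃     
     ┃4                                  ┃─────
     ┃$ ls -la                           ┃rm   
     ┃-rw-r--r--  1 user group     6176 J┃n los
     ┃drwxr-xr-x  1 user group     5672 F┃ No  
     ┃-rw-r--r--  1 user group     1215 M┃─────
     ┃-rw-r--r--  1 user group    26933 J┃g mon
     ┗━━━━━━━━━━━━━━━━━━━━━━━━━━━━━━━━━━━┛onito
                            ┃Each component han
                            ┗━━━━━━━━━━━━━━━━━━
                                               
                                               
                                               
                                               
                                               
                                               
                                               


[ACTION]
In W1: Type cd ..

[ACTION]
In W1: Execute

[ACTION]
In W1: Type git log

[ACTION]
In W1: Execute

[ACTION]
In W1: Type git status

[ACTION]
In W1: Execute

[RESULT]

                                               
                                               
                                               
                            ┏━━━━━━━━━━━━━━━━━━
     ┏━━━━━━━━━━━━━━━━━━━━━━━━━━━━━━━━━━━┓     
     ┃ Terminal                          ┃─────
     ┠───────────────────────────────────┨ainta
     ┃On branch main                     ┃     
     ┃Changes not staged for commit:     ┃─────
     ┃                                   ┃rm   
     ┃        modified:   utils.py       ┃n los
     ┃        modified:   README.md      ┃ No  
     ┃        modified:   config.yaml    ┃─────
     ┃$ █                                ┃g mon
     ┗━━━━━━━━━━━━━━━━━━━━━━━━━━━━━━━━━━━┛onito
                            ┃Each component han
                            ┗━━━━━━━━━━━━━━━━━━
                                               
                                               
                                               
                                               
                                               
                                               
                                               


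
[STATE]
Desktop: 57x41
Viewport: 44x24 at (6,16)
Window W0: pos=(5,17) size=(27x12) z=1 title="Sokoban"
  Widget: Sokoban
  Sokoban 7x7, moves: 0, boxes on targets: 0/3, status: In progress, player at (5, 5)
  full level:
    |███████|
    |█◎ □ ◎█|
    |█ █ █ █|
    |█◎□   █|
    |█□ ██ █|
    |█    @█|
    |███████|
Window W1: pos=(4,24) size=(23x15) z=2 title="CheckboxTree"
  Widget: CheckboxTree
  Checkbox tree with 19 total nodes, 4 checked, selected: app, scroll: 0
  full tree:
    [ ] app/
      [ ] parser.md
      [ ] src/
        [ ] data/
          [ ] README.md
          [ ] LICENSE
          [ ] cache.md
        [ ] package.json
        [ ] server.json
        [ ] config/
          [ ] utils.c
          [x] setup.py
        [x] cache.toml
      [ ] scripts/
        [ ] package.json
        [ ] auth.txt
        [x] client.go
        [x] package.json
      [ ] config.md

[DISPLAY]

                                            
━━━━━━━━━━━━━━━━━━━━━━━━━┓                  
 Sokoban                 ┃                  
─────────────────────────┨                  
███████                  ┃                  
█◎ □ ◎█                  ┃                  
█ █ █ █                  ┃                  
█◎□   █                  ┃                  
━━━━━━━━━━━━━━━━━━━━┓    ┃                  
CheckboxTree        ┃    ┃                  
────────────────────┨    ┃                  
[-] app/            ┃    ┃                  
  [ ] parser.md     ┃━━━━┛                  
  [-] src/          ┃                       
    [ ] data/       ┃                       
      [ ] README.md ┃                       
      [ ] LICENSE   ┃                       
      [ ] cache.md  ┃                       
    [ ] package.json┃                       
    [ ] server.json ┃                       
    [-] config/     ┃                       
      [ ] utils.c   ┃                       
━━━━━━━━━━━━━━━━━━━━┛                       
                                            


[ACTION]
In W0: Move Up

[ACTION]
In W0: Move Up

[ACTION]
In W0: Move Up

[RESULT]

                                            
━━━━━━━━━━━━━━━━━━━━━━━━━┓                  
 Sokoban                 ┃                  
─────────────────────────┨                  
███████                  ┃                  
█◎ □ ◎█                  ┃                  
█ █ █@█                  ┃                  
█◎□   █                  ┃                  
━━━━━━━━━━━━━━━━━━━━┓    ┃                  
CheckboxTree        ┃    ┃                  
────────────────────┨    ┃                  
[-] app/            ┃    ┃                  
  [ ] parser.md     ┃━━━━┛                  
  [-] src/          ┃                       
    [ ] data/       ┃                       
      [ ] README.md ┃                       
      [ ] LICENSE   ┃                       
      [ ] cache.md  ┃                       
    [ ] package.json┃                       
    [ ] server.json ┃                       
    [-] config/     ┃                       
      [ ] utils.c   ┃                       
━━━━━━━━━━━━━━━━━━━━┛                       
                                            


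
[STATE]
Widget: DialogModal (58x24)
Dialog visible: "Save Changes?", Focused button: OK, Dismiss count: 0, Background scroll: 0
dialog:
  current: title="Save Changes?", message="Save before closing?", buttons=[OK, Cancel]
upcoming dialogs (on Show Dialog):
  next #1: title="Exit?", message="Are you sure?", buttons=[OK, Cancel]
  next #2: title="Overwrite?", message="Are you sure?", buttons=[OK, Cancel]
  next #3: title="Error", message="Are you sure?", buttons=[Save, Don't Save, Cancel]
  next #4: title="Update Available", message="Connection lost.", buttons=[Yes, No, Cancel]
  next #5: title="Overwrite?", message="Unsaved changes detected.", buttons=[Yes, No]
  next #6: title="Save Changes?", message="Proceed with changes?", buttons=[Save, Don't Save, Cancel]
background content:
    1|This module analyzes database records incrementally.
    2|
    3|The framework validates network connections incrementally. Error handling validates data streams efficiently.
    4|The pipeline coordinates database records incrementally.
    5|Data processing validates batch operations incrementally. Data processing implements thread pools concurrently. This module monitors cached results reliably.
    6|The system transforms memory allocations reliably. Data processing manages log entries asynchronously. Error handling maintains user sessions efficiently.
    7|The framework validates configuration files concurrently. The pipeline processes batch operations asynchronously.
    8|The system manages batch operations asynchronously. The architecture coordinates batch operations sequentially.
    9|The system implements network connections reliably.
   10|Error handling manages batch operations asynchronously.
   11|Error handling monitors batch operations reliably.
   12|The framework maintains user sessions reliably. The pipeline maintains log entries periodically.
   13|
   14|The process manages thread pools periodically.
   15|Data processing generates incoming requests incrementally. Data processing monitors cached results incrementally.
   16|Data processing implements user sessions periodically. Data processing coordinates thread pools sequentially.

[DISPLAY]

This module analyzes database records incrementally.      
                                                          
The framework validates network connections incrementally.
The pipeline coordinates database records incrementally.  
Data processing validates batch operations incrementally. 
The system transforms memory allocations reliably. Data pr
The framework validates configuration files concurrently. 
The system manages batch operations asynchronously. The ar
The system implements network connections reliably.       
Error handling ma┌──────────────────────┐synchronously.   
Error handling mo│    Save Changes?     │reliably.        
The framework mai│ Save before closing? │iably. The pipeli
                 │    [OK]  Cancel      │                 
The process manag└──────────────────────┘ally.            
Data processing generates incoming requests incrementally.
Data processing implements user sessions periodically. Dat
                                                          
                                                          
                                                          
                                                          
                                                          
                                                          
                                                          
                                                          


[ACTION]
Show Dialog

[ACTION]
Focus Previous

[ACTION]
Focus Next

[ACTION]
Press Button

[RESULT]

This module analyzes database records incrementally.      
                                                          
The framework validates network connections incrementally.
The pipeline coordinates database records incrementally.  
Data processing validates batch operations incrementally. 
The system transforms memory allocations reliably. Data pr
The framework validates configuration files concurrently. 
The system manages batch operations asynchronously. The ar
The system implements network connections reliably.       
Error handling manages batch operations asynchronously.   
Error handling monitors batch operations reliably.        
The framework maintains user sessions reliably. The pipeli
                                                          
The process manages thread pools periodically.            
Data processing generates incoming requests incrementally.
Data processing implements user sessions periodically. Dat
                                                          
                                                          
                                                          
                                                          
                                                          
                                                          
                                                          
                                                          


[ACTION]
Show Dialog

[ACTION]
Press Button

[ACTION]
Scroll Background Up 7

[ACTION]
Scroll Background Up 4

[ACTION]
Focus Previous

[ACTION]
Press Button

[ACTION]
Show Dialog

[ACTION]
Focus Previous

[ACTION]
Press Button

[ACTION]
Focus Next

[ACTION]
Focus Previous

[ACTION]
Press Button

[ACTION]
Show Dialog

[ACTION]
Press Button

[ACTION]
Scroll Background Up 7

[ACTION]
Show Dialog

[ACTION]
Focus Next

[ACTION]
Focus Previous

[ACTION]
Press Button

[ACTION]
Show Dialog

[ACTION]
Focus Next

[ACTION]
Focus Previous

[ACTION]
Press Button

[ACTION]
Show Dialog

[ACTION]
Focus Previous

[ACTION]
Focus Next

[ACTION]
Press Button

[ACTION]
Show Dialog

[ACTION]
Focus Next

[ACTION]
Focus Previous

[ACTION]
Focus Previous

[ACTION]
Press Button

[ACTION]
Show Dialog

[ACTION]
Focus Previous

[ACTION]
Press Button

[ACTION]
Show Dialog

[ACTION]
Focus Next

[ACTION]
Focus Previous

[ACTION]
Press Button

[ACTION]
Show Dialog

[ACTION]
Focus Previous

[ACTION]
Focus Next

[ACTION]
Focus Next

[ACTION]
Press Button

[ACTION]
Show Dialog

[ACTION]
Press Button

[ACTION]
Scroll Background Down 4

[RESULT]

Data processing validates batch operations incrementally. 
The system transforms memory allocations reliably. Data pr
The framework validates configuration files concurrently. 
The system manages batch operations asynchronously. The ar
The system implements network connections reliably.       
Error handling manages batch operations asynchronously.   
Error handling monitors batch operations reliably.        
The framework maintains user sessions reliably. The pipeli
                                                          
The process manages thread pools periodically.            
Data processing generates incoming requests incrementally.
Data processing implements user sessions periodically. Dat
                                                          
                                                          
                                                          
                                                          
                                                          
                                                          
                                                          
                                                          
                                                          
                                                          
                                                          
                                                          


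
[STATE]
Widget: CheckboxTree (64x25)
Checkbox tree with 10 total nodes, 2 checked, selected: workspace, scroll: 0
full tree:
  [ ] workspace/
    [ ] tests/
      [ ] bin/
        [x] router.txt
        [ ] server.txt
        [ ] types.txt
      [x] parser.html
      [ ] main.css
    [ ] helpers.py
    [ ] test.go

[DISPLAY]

>[-] workspace/                                                 
   [-] tests/                                                   
     [-] bin/                                                   
       [x] router.txt                                           
       [ ] server.txt                                           
       [ ] types.txt                                            
     [x] parser.html                                            
     [ ] main.css                                               
   [ ] helpers.py                                               
   [ ] test.go                                                  
                                                                
                                                                
                                                                
                                                                
                                                                
                                                                
                                                                
                                                                
                                                                
                                                                
                                                                
                                                                
                                                                
                                                                
                                                                


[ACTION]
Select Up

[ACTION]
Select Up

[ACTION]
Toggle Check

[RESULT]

>[x] workspace/                                                 
   [x] tests/                                                   
     [x] bin/                                                   
       [x] router.txt                                           
       [x] server.txt                                           
       [x] types.txt                                            
     [x] parser.html                                            
     [x] main.css                                               
   [x] helpers.py                                               
   [x] test.go                                                  
                                                                
                                                                
                                                                
                                                                
                                                                
                                                                
                                                                
                                                                
                                                                
                                                                
                                                                
                                                                
                                                                
                                                                
                                                                


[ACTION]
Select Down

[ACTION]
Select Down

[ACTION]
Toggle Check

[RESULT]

 [-] workspace/                                                 
   [-] tests/                                                   
>    [ ] bin/                                                   
       [ ] router.txt                                           
       [ ] server.txt                                           
       [ ] types.txt                                            
     [x] parser.html                                            
     [x] main.css                                               
   [x] helpers.py                                               
   [x] test.go                                                  
                                                                
                                                                
                                                                
                                                                
                                                                
                                                                
                                                                
                                                                
                                                                
                                                                
                                                                
                                                                
                                                                
                                                                
                                                                


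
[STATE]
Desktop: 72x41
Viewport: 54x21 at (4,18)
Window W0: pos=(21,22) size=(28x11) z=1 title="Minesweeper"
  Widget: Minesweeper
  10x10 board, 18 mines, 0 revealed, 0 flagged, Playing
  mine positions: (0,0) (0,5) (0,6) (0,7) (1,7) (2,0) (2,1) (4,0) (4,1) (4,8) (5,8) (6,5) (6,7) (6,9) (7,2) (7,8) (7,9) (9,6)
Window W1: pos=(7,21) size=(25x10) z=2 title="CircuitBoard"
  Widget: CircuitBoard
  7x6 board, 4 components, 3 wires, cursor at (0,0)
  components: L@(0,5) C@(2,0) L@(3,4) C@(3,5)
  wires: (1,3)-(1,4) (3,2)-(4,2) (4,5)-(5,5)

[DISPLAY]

                                                      
                                                      
                                                      
   ┏━━━━━━━━━━━━━━━━━━━━━━━┓                          
   ┃ CircuitBoard          ┃━━━━━━━━━━━━━━━━┓         
   ┠───────────────────────┨er              ┃         
   ┃   0 1 2 3 4 5 6       ┃────────────────┨         
   ┃0  [.]                 ┃                ┃         
   ┃                       ┃                ┃         
   ┃1               · ─ ·  ┃                ┃         
   ┃                       ┃                ┃         
   ┃2   C                  ┃                ┃         
   ┗━━━━━━━━━━━━━━━━━━━━━━━┛                ┃         
                 ┃■■■■■■■■■■                ┃         
                 ┗━━━━━━━━━━━━━━━━━━━━━━━━━━┛         
                                                      
                                                      
                                                      
                                                      
                                                      
                                                      


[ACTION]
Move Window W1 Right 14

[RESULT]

                                                      
                                                      
                                                      
                 ┏━━━━━━━━━━━━━━━━━━━━━━━┓            
                 ┃ CircuitBoard          ┃━━┓         
                 ┠───────────────────────┨  ┃         
                 ┃   0 1 2 3 4 5 6       ┃──┨         
                 ┃0  [.]                 ┃  ┃         
                 ┃                       ┃  ┃         
                 ┃1               · ─ ·  ┃  ┃         
                 ┃                       ┃  ┃         
                 ┃2   C                  ┃  ┃         
                 ┗━━━━━━━━━━━━━━━━━━━━━━━┛  ┃         
                 ┃■■■■■■■■■■                ┃         
                 ┗━━━━━━━━━━━━━━━━━━━━━━━━━━┛         
                                                      
                                                      
                                                      
                                                      
                                                      
                                                      


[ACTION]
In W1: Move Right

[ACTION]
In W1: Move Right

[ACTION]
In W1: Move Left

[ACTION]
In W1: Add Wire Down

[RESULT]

                                                      
                                                      
                                                      
                 ┏━━━━━━━━━━━━━━━━━━━━━━━┓            
                 ┃ CircuitBoard          ┃━━┓         
                 ┠───────────────────────┨  ┃         
                 ┃   0 1 2 3 4 5 6       ┃──┨         
                 ┃0      [.]             ┃  ┃         
                 ┃        │              ┃  ┃         
                 ┃1       ·       · ─ ·  ┃  ┃         
                 ┃                       ┃  ┃         
                 ┃2   C                  ┃  ┃         
                 ┗━━━━━━━━━━━━━━━━━━━━━━━┛  ┃         
                 ┃■■■■■■■■■■                ┃         
                 ┗━━━━━━━━━━━━━━━━━━━━━━━━━━┛         
                                                      
                                                      
                                                      
                                                      
                                                      
                                                      


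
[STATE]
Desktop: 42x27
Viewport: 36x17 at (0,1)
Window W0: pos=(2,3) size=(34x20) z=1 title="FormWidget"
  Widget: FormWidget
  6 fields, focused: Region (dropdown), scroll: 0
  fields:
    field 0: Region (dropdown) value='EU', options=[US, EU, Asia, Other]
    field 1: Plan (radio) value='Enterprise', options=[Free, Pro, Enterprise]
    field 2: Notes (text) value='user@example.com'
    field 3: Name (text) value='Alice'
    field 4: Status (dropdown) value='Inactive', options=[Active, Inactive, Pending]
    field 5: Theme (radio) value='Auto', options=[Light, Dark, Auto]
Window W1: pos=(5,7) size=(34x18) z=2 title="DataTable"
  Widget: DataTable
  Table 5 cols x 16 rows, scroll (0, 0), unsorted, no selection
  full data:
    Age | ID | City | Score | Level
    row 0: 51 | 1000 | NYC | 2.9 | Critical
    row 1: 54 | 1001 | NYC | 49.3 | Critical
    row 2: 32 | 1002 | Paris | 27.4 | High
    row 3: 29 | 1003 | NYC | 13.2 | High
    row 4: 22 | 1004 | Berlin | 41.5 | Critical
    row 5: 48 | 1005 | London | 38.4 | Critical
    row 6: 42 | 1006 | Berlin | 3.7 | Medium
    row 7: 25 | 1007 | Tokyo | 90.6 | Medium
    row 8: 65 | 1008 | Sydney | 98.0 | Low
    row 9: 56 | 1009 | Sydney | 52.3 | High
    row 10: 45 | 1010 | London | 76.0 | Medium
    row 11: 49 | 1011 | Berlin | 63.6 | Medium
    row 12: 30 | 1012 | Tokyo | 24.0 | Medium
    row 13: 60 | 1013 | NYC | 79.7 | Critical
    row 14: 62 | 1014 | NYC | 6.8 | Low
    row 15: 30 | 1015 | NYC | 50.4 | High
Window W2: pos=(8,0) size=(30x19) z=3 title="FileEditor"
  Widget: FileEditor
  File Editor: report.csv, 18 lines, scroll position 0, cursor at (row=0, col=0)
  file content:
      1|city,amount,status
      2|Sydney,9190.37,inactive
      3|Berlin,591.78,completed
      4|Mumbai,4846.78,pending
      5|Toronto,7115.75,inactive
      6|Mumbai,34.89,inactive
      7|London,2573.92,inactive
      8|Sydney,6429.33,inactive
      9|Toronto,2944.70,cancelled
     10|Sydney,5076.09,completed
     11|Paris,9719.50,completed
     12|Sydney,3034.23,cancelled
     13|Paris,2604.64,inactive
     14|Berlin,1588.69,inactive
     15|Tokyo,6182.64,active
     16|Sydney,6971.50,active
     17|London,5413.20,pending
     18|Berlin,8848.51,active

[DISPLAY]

        ┃ FileEditor                
        ┠───────────────────────────
  ┏━━━━━┃█ity,amount,status         
  ┃ Form┃Sydney,9190.37,inactive    
  ┠─────┃Berlin,591.78,completed    
  ┃> Reg┃Mumbai,4846.78,pending     
  ┃  ┏━━┃Toronto,7115.75,inactive   
  ┃  ┃ D┃Mumbai,34.89,inactive      
  ┃  ┠──┃London,2573.92,inactive    
  ┃  ┃Ag┃Sydney,6429.33,inactive    
  ┃  ┃──┃Toronto,2944.70,cancelled  
  ┃  ┃51┃Sydney,5076.09,completed   
  ┃  ┃54┃Paris,9719.50,completed    
  ┃  ┃32┃Sydney,3034.23,cancelled   
  ┃  ┃29┃Paris,2604.64,inactive     
  ┃  ┃22┃Berlin,1588.69,inactive    
  ┃  ┃48┃Tokyo,6182.64,active       


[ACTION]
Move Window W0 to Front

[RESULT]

        ┃ FileEditor                
        ┠───────────────────────────
  ┏━━━━━━━━━━━━━━━━━━━━━━━━━━━━━━━━┓
  ┃ FormWidget                     ┃
  ┠────────────────────────────────┨
  ┃> Region:     [EU             ▼]┃
  ┃  Plan:       ( ) Free  ( ) Pro ┃
  ┃  Notes:      [user@example.com]┃
  ┃  Name:       [Alice           ]┃
  ┃  Status:     [Inactive       ▼]┃
  ┃  Theme:      ( ) Light  ( ) Dar┃
  ┃                                ┃
  ┃                                ┃
  ┃                                ┃
  ┃                                ┃
  ┃                                ┃
  ┃                                ┃


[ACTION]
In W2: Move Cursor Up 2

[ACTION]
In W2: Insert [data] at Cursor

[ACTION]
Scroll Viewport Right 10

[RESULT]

  ┃ FileEditor                 ┃    
  ┠────────────────────────────┨    
━━━━━━━━━━━━━━━━━━━━━━━━━━━━━┓▲┃    
rmWidget                     ┃█┃    
─────────────────────────────┨░┃    
egion:     [EU             ▼]┃░┃    
lan:       ( ) Free  ( ) Pro ┃░┃┓   
otes:      [user@example.com]┃░┃┃   
ame:       [Alice           ]┃░┃┨   
tatus:     [Inactive       ▼]┃░┃┃   
heme:      ( ) Light  ( ) Dar┃░┃┃   
                             ┃░┃┃   
                             ┃░┃┃   
                             ┃░┃┃   
                             ┃░┃┃   
                             ┃░┃┃   
                             ┃▼┃┃   


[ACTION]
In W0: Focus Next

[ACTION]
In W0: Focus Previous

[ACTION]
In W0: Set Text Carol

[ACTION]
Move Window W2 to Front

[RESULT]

  ┃ FileEditor                 ┃    
  ┠────────────────────────────┨    
━━┃data█ity,amount,status     ▲┃    
rm┃Sydney,9190.37,inactive    █┃    
──┃Berlin,591.78,completed    ░┃    
eg┃Mumbai,4846.78,pending     ░┃    
la┃Toronto,7115.75,inactive   ░┃┓   
ot┃Mumbai,34.89,inactive      ░┃┃   
am┃London,2573.92,inactive    ░┃┨   
ta┃Sydney,6429.33,inactive    ░┃┃   
he┃Toronto,2944.70,cancelled  ░┃┃   
  ┃Sydney,5076.09,completed   ░┃┃   
  ┃Paris,9719.50,completed    ░┃┃   
  ┃Sydney,3034.23,cancelled   ░┃┃   
  ┃Paris,2604.64,inactive     ░┃┃   
  ┃Berlin,1588.69,inactive    ░┃┃   
  ┃Tokyo,6182.64,active       ▼┃┃   


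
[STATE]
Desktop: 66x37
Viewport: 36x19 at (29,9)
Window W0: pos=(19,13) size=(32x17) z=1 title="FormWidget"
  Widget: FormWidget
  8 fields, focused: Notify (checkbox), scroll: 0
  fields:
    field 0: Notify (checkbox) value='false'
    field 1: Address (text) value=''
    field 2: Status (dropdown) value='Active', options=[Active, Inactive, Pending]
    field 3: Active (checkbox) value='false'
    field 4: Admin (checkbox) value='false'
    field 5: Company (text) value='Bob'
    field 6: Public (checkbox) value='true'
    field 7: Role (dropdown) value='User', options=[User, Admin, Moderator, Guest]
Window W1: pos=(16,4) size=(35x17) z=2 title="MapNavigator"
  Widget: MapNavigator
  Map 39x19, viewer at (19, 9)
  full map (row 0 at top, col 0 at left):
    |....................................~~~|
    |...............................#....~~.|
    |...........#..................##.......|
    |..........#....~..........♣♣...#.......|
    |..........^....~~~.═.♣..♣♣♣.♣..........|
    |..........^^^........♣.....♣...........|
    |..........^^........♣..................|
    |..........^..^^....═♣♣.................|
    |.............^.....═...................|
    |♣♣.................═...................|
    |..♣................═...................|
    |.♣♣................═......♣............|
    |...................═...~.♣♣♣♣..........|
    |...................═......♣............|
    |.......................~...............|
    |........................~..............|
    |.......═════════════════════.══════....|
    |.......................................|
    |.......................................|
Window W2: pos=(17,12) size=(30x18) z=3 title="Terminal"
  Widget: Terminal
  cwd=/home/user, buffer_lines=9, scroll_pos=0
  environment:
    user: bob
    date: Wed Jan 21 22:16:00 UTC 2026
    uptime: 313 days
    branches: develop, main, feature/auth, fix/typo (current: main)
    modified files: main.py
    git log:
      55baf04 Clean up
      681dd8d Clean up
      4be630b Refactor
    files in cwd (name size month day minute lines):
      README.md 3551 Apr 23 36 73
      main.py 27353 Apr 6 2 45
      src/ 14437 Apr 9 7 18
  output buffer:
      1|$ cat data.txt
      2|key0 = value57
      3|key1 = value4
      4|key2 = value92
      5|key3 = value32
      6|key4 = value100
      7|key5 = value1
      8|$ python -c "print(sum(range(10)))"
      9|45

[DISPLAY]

......♣.....♣........┃              
.....♣...............┃              
....═♣♣..............┃              
━━━━━━━━━━━━━━━━━┓...┃              
                 ┃...┃              
─────────────────┨...┃              
txt              ┃...┃              
e57              ┃...┃              
e4               ┃...┃              
e92              ┃...┃              
e32              ┃...┃              
e100             ┃━━━┛              
e1               ┃  ]┃              
 "print(sum(range┃   ┃              
                 ┃ ▼]┃              
                 ┃   ┃              
                 ┃   ┃              
                 ┃   ┃              
                 ┃   ┃              


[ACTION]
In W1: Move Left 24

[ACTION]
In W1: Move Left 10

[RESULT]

    ..........^^^....┃              
    ..........^^.....┃              
    ..........^..^^..┃              
━━━━━━━━━━━━━━━━━┓...┃              
                 ┃...┃              
─────────────────┨...┃              
txt              ┃...┃              
e57              ┃...┃              
e4               ┃...┃              
e92              ┃...┃              
e32              ┃...┃              
e100             ┃━━━┛              
e1               ┃  ]┃              
 "print(sum(range┃   ┃              
                 ┃ ▼]┃              
                 ┃   ┃              
                 ┃   ┃              
                 ┃   ┃              
                 ┃   ┃              


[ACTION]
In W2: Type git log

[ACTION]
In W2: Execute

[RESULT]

    ..........^^^....┃              
    ..........^^.....┃              
    ..........^..^^..┃              
━━━━━━━━━━━━━━━━━┓...┃              
                 ┃...┃              
─────────────────┨...┃              
txt              ┃...┃              
e57              ┃...┃              
e4               ┃...┃              
e92              ┃...┃              
e32              ┃...┃              
e100             ┃━━━┛              
e1               ┃  ]┃              
 "print(sum(range┃   ┃              
                 ┃ ▼]┃              
                 ┃   ┃              
an up            ┃   ┃              
an up            ┃   ┃              
actor            ┃   ┃              


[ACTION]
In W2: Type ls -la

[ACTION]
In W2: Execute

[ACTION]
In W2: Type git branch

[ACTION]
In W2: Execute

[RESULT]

    ..........^^^....┃              
    ..........^^.....┃              
    ..........^..^^..┃              
━━━━━━━━━━━━━━━━━┓...┃              
                 ┃...┃              
─────────────────┨...┃              
                 ┃...┃              
an up            ┃...┃              
an up            ┃...┃              
actor            ┃...┃              
                 ┃...┃              
 1 bob group     ┃━━━┛              
 1 bob group    2┃  ]┃              
 1 bob group    1┃   ┃              
h                ┃ ▼]┃              
                 ┃   ┃              
                 ┃   ┃              
uth              ┃   ┃              
                 ┃   ┃              
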